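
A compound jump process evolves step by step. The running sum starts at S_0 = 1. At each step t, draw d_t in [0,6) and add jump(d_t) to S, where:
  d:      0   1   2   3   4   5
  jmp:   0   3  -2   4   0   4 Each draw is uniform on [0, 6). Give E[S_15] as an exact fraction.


Outcome values over d=0..5: [0, 3, -2, 4, 0, 4]
Σy = 9, Σy² = 45, M = 6
μ = 9/6 = 3/2,  σ² = 45/6 − (3/2)² = 21/4
E[S_15] = 1 + 15·(3/2) = 47/2

47/2


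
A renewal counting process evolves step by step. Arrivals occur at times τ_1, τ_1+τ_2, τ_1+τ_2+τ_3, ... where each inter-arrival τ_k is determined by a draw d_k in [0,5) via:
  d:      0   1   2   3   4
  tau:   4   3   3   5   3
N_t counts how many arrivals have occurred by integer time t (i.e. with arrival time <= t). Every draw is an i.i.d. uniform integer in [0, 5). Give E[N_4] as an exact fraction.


Inter-arrival values over d=0..4: [4, 3, 3, 5, 3]
Each d has probability 1/5, so the pmf of τ is: f(3) = 3/5, f(4) = 1/5, f(5) = 1/5
Renewal equation for m(n) = E[N_n]: condition on τ_1 = k (if k <= n, one arrival plus a fresh copy on the remaining n−k steps): m(n) = F(n) + Σ_{k<=n} f(k)·m(n−k), where F(n) = P(τ <= n) and m(0) = 0
m(1) = F(1) = 0
m(2) = F(2) = 0
m(3) = F(3) = 3/5
m(4) = F(4) = 4/5
E[N_4] = m(4) = 4/5

4/5


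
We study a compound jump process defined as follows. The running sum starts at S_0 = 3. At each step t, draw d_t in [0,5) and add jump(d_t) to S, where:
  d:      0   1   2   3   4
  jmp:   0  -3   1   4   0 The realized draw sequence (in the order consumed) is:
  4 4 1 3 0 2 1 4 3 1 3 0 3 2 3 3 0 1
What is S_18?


17

t=0: S=3, d=4, jump=0, S_1=3
t=1: S=3, d=4, jump=0, S_2=3
t=2: S=3, d=1, jump=-3, S_3=0
t=3: S=0, d=3, jump=4, S_4=4
t=4: S=4, d=0, jump=0, S_5=4
t=5: S=4, d=2, jump=1, S_6=5
t=6: S=5, d=1, jump=-3, S_7=2
t=7: S=2, d=4, jump=0, S_8=2
t=8: S=2, d=3, jump=4, S_9=6
t=9: S=6, d=1, jump=-3, S_10=3
t=10: S=3, d=3, jump=4, S_11=7
t=11: S=7, d=0, jump=0, S_12=7
t=12: S=7, d=3, jump=4, S_13=11
t=13: S=11, d=2, jump=1, S_14=12
t=14: S=12, d=3, jump=4, S_15=16
t=15: S=16, d=3, jump=4, S_16=20
t=16: S=20, d=0, jump=0, S_17=20
t=17: S=20, d=1, jump=-3, S_18=17


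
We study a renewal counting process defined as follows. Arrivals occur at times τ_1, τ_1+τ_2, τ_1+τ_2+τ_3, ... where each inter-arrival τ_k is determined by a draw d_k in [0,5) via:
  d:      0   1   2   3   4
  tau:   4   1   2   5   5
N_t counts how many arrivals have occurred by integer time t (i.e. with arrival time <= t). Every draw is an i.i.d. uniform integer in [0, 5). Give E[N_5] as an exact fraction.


4076/3125

Inter-arrival values over d=0..4: [4, 1, 2, 5, 5]
Each d has probability 1/5, so the pmf of τ is: f(1) = 1/5, f(2) = 1/5, f(4) = 1/5, f(5) = 2/5
Renewal equation for m(n) = E[N_n]: condition on τ_1 = k (if k <= n, one arrival plus a fresh copy on the remaining n−k steps): m(n) = F(n) + Σ_{k<=n} f(k)·m(n−k), where F(n) = P(τ <= n) and m(0) = 0
m(1) = F(1) = 1/5
m(2) = F(2) + f(1)·m(1) = 2/5 + 1/5·1/5 = 11/25
m(3) = F(3) + f(1)·m(2) + f(2)·m(1) = 2/5 + 1/5·11/25 + 1/5·1/5 = 66/125
m(4) = F(4) + f(1)·m(3) + f(2)·m(2) = 3/5 + 1/5·66/125 + 1/5·11/25 = 496/625
m(5) = F(5) + f(1)·m(4) + f(2)·m(3) + f(4)·m(1) = 1 + 1/5·496/625 + 1/5·66/125 + 1/5·1/5 = 4076/3125
E[N_5] = m(5) = 4076/3125


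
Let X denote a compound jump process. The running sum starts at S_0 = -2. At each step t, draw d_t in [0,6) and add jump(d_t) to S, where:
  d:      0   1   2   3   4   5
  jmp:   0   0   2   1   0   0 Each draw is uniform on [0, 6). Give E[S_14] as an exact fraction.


Outcome values over d=0..5: [0, 0, 2, 1, 0, 0]
Σy = 3, Σy² = 5, M = 6
μ = 3/6 = 1/2,  σ² = 5/6 − (1/2)² = 7/12
E[S_14] = -2 + 14·(1/2) = 5

5


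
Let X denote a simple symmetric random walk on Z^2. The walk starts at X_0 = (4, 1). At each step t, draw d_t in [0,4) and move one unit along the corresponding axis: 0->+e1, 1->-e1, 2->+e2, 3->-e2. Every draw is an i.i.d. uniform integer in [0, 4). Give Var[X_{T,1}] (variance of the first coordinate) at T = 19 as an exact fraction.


Outcome values over d=0..3: [1, -1, 0, 0]
Σy = 0, Σy² = 2, M = 4
μ = 0/4 = 0,  σ² = 2/4 − (0)² = 1/2
Independent increments: Var[X_19] = 19·σ² = 19·(1/2) = 19/2

19/2


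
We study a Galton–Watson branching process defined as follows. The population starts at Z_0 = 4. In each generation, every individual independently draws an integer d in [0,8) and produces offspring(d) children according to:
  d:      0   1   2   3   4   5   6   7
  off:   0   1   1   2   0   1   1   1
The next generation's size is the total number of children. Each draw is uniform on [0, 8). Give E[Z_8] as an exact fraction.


5764801/4194304

Outcome values over d=0..7: [0, 1, 1, 2, 0, 1, 1, 1]
Σy = 7, Σy² = 9, M = 8
μ = 7/8 = 7/8,  σ² = 9/8 − (7/8)² = 23/64
E[Z_0] = 4
E[Z_1] = 7/8·E[Z_0] = 7/2
E[Z_2] = 7/8·E[Z_1] = 49/16
E[Z_3] = 7/8·E[Z_2] = 343/128
E[Z_4] = 7/8·E[Z_3] = 2401/1024
E[Z_5] = 7/8·E[Z_4] = 16807/8192
E[Z_6] = 7/8·E[Z_5] = 117649/65536
E[Z_7] = 7/8·E[Z_6] = 823543/524288
E[Z_8] = 7/8·E[Z_7] = 5764801/4194304


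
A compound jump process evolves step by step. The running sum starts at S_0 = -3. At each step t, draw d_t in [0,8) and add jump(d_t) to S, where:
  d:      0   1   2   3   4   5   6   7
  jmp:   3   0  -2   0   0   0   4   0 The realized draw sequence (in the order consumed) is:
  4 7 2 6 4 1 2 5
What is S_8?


t=0: S=-3, d=4, jump=0, S_1=-3
t=1: S=-3, d=7, jump=0, S_2=-3
t=2: S=-3, d=2, jump=-2, S_3=-5
t=3: S=-5, d=6, jump=4, S_4=-1
t=4: S=-1, d=4, jump=0, S_5=-1
t=5: S=-1, d=1, jump=0, S_6=-1
t=6: S=-1, d=2, jump=-2, S_7=-3
t=7: S=-3, d=5, jump=0, S_8=-3

-3


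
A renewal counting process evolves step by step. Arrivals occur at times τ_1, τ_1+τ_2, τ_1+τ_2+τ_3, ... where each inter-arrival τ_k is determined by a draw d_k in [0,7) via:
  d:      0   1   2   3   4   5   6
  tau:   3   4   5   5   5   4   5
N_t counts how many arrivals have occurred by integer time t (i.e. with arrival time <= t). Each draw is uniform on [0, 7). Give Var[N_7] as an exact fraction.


Inter-arrival values over d=0..6: [3, 4, 5, 5, 5, 4, 5]
Each d has probability 1/7, so the pmf of τ is: f(3) = 1/7, f(4) = 2/7, f(5) = 4/7
Let p_n(j) = P(N_n = j), with p_0 = [1]. Condition on τ_1: p_n(0) = P(τ > n), and for j >= 1, p_n(j) = Σ_{k<=n} f(k)·p_{n−k}(j−1)
p_1 = [1]  (j = 0)
p_2 = [1]  (j = 0)
p_3 = [6/7, 1/7]  (j = 0..1)
p_4 = [4/7, 3/7]  (j = 0..1)
p_5 = [0, 1]  (j = 0..1)
p_6 = [0, 48/49, 1/49]  (j = 0..2)
p_7 = [0, 44/49, 5/49]  (j = 0..2)
E[N_7] = Σ j·p_7(j) = 54/49;  E[N_7²] = Σ j²·p_7(j) = 64/49
Var[N_7] = 64/49 − (54/49)² = 220/2401

220/2401


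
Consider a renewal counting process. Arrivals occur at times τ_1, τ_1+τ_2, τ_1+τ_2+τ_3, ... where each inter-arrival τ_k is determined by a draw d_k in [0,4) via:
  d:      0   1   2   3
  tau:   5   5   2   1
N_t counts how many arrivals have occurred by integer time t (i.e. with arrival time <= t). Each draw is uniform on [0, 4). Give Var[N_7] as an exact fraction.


196807991/268435456

Inter-arrival values over d=0..3: [5, 5, 2, 1]
Each d has probability 1/4, so the pmf of τ is: f(1) = 1/4, f(2) = 1/4, f(5) = 1/2
Let p_n(j) = P(N_n = j), with p_0 = [1]. Condition on τ_1: p_n(0) = P(τ > n), and for j >= 1, p_n(j) = Σ_{k<=n} f(k)·p_{n−k}(j−1)
p_1 = [3/4, 1/4]  (j = 0..1)
p_2 = [1/2, 7/16, 1/16]  (j = 0..2)
p_3 = [1/2, 5/16, 11/64, 1/64]  (j = 0..3)
p_4 = [1/2, 1/4, 3/16, 15/256, 1/256]  (j = 0..4)
p_5 = [0, 3/4, 9/64, 23/256, 19/1024, 1/1024]  (j = 0..5)
p_6 = [0, 1/2, 3/8, 21/256, 19/512, 23/4096, 1/4096]  (j = 0..6)
p_7 = [0, 1/4, 17/32, 41/256, 11/256, 57/4096, 27/16384, 1/16384]  (j = 0..7)
E[N_7] = Σ j·p_7(j) = 33501/16384;  E[N_7²] = Σ j²·p_7(j) = 80513/16384
Var[N_7] = 80513/16384 − (33501/16384)² = 196807991/268435456


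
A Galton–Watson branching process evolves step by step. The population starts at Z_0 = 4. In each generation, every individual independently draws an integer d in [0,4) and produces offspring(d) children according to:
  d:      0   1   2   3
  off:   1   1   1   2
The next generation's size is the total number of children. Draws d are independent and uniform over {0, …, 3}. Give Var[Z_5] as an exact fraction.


3939375/262144

Outcome values over d=0..3: [1, 1, 1, 2]
Σy = 5, Σy² = 7, M = 4
μ = 5/4 = 5/4,  σ² = 7/4 − (5/4)² = 3/16
V_0 = 0, E_0 = 4
V_1 = 3/16·E_0 + (5/4)²·V_0 = 3/4;  E_1 = 5
V_2 = 3/16·E_1 + (5/4)²·V_1 = 135/64;  E_2 = 25/4
V_3 = 3/16·E_2 + (5/4)²·V_2 = 4575/1024;  E_3 = 125/16
V_4 = 3/16·E_3 + (5/4)²·V_3 = 138375/16384;  E_4 = 625/64
V_5 = 3/16·E_4 + (5/4)²·V_4 = 3939375/262144;  E_5 = 3125/256


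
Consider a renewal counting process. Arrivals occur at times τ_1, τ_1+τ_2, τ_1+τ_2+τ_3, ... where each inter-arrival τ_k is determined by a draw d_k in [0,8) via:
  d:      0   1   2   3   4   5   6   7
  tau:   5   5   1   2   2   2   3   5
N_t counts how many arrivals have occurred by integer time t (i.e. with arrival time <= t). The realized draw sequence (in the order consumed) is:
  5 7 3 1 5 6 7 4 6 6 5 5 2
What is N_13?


3

draw d_1=5: τ_1=2, arrival time A_1=2
draw d_2=7: τ_2=5, arrival time A_2=7
draw d_3=3: τ_3=2, arrival time A_3=9
draw d_4=1: τ_4=5, arrival time A_4=14
draw d_5=5: τ_5=2, arrival time A_5=16
draw d_6=6: τ_6=3, arrival time A_6=19
draw d_7=7: τ_7=5, arrival time A_7=24
draw d_8=4: τ_8=2, arrival time A_8=26
draw d_9=6: τ_9=3, arrival time A_9=29
draw d_10=6: τ_10=3, arrival time A_10=32
draw d_11=5: τ_11=2, arrival time A_11=34
draw d_12=5: τ_12=2, arrival time A_12=36
draw d_13=2: τ_13=1, arrival time A_13=37
N_t over t=0..13: 0:0 1:0 2:1 3:1 4:1 5:1 6:1 7:2 8:2 9:3 10:3 11:3 12:3 13:3


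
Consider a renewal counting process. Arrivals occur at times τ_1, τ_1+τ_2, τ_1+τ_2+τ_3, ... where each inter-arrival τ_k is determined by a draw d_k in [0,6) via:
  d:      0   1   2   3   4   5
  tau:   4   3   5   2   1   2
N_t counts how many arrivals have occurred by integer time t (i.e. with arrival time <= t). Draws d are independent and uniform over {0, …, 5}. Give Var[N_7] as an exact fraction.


55427614511/78364164096

Inter-arrival values over d=0..5: [4, 3, 5, 2, 1, 2]
Each d has probability 1/6, so the pmf of τ is: f(1) = 1/6, f(2) = 1/3, f(3) = 1/6, f(4) = 1/6, f(5) = 1/6
Let p_n(j) = P(N_n = j), with p_0 = [1]. Condition on τ_1: p_n(0) = P(τ > n), and for j >= 1, p_n(j) = Σ_{k<=n} f(k)·p_{n−k}(j−1)
p_1 = [5/6, 1/6]  (j = 0..1)
p_2 = [1/2, 17/36, 1/36]  (j = 0..2)
p_3 = [1/3, 19/36, 29/216, 1/216]  (j = 0..3)
p_4 = [1/6, 19/36, 59/216, 41/1296, 1/1296]  (j = 0..4)
p_5 = [0, 19/36, 10/27, 41/432, 53/7776, 1/7776]  (j = 0..5)
p_6 = [0, 1/3, 11/24, 233/1296, 211/7776, 65/46656, 1/46656]  (j = 0..6)
p_7 = [0, 1/6, 35/72, 353/1296, 263/3888, 323/46656, 77/279936, 1/279936]  (j = 0..7)
E[N_7] = Σ j·p_7(j) = 633463/279936;  E[N_7²] = Σ j²·p_7(j) = 1631455/279936
Var[N_7] = 1631455/279936 − (633463/279936)² = 55427614511/78364164096


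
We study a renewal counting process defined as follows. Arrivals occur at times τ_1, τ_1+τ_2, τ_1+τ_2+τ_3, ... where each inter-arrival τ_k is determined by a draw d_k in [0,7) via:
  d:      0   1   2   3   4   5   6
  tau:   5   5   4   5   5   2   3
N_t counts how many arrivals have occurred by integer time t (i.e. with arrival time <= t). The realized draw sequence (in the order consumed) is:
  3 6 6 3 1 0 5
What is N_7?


1

draw d_1=3: τ_1=5, arrival time A_1=5
draw d_2=6: τ_2=3, arrival time A_2=8
draw d_3=6: τ_3=3, arrival time A_3=11
draw d_4=3: τ_4=5, arrival time A_4=16
draw d_5=1: τ_5=5, arrival time A_5=21
draw d_6=0: τ_6=5, arrival time A_6=26
draw d_7=5: τ_7=2, arrival time A_7=28
N_t over t=0..7: 0:0 1:0 2:0 3:0 4:0 5:1 6:1 7:1


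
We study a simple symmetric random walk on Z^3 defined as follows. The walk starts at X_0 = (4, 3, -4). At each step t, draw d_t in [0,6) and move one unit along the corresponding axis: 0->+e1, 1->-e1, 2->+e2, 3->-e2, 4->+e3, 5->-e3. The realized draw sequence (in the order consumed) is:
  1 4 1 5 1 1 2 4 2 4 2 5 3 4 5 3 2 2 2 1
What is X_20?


t=0: X=(4, 3, -4), d=1 → -e1, X_1=(3, 3, -4)
t=1: X=(3, 3, -4), d=4 → +e3, X_2=(3, 3, -3)
t=2: X=(3, 3, -3), d=1 → -e1, X_3=(2, 3, -3)
t=3: X=(2, 3, -3), d=5 → -e3, X_4=(2, 3, -4)
t=4: X=(2, 3, -4), d=1 → -e1, X_5=(1, 3, -4)
t=5: X=(1, 3, -4), d=1 → -e1, X_6=(0, 3, -4)
t=6: X=(0, 3, -4), d=2 → +e2, X_7=(0, 4, -4)
t=7: X=(0, 4, -4), d=4 → +e3, X_8=(0, 4, -3)
t=8: X=(0, 4, -3), d=2 → +e2, X_9=(0, 5, -3)
t=9: X=(0, 5, -3), d=4 → +e3, X_10=(0, 5, -2)
t=10: X=(0, 5, -2), d=2 → +e2, X_11=(0, 6, -2)
t=11: X=(0, 6, -2), d=5 → -e3, X_12=(0, 6, -3)
t=12: X=(0, 6, -3), d=3 → -e2, X_13=(0, 5, -3)
t=13: X=(0, 5, -3), d=4 → +e3, X_14=(0, 5, -2)
t=14: X=(0, 5, -2), d=5 → -e3, X_15=(0, 5, -3)
t=15: X=(0, 5, -3), d=3 → -e2, X_16=(0, 4, -3)
t=16: X=(0, 4, -3), d=2 → +e2, X_17=(0, 5, -3)
t=17: X=(0, 5, -3), d=2 → +e2, X_18=(0, 6, -3)
t=18: X=(0, 6, -3), d=2 → +e2, X_19=(0, 7, -3)
t=19: X=(0, 7, -3), d=1 → -e1, X_20=(-1, 7, -3)

(-1, 7, -3)


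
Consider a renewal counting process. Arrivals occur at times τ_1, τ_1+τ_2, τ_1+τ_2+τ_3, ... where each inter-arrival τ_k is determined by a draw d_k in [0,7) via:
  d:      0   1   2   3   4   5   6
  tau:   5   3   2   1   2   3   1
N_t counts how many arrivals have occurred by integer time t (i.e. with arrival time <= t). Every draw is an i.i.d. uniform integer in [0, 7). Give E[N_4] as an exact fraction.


3474/2401

Inter-arrival values over d=0..6: [5, 3, 2, 1, 2, 3, 1]
Each d has probability 1/7, so the pmf of τ is: f(1) = 2/7, f(2) = 2/7, f(3) = 2/7, f(5) = 1/7
Renewal equation for m(n) = E[N_n]: condition on τ_1 = k (if k <= n, one arrival plus a fresh copy on the remaining n−k steps): m(n) = F(n) + Σ_{k<=n} f(k)·m(n−k), where F(n) = P(τ <= n) and m(0) = 0
m(1) = F(1) = 2/7
m(2) = F(2) + f(1)·m(1) = 4/7 + 2/7·2/7 = 32/49
m(3) = F(3) + f(1)·m(2) + f(2)·m(1) = 6/7 + 2/7·32/49 + 2/7·2/7 = 386/343
m(4) = F(4) + f(1)·m(3) + f(2)·m(2) + f(3)·m(1) = 6/7 + 2/7·386/343 + 2/7·32/49 + 2/7·2/7 = 3474/2401
E[N_4] = m(4) = 3474/2401


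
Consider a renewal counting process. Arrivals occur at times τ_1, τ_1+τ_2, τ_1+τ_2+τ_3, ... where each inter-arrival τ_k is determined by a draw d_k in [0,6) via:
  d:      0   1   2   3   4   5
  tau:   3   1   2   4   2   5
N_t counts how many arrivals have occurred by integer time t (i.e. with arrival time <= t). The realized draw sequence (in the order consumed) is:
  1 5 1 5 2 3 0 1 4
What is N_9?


3

draw d_1=1: τ_1=1, arrival time A_1=1
draw d_2=5: τ_2=5, arrival time A_2=6
draw d_3=1: τ_3=1, arrival time A_3=7
draw d_4=5: τ_4=5, arrival time A_4=12
draw d_5=2: τ_5=2, arrival time A_5=14
draw d_6=3: τ_6=4, arrival time A_6=18
draw d_7=0: τ_7=3, arrival time A_7=21
draw d_8=1: τ_8=1, arrival time A_8=22
draw d_9=4: τ_9=2, arrival time A_9=24
N_t over t=0..9: 0:0 1:1 2:1 3:1 4:1 5:1 6:2 7:3 8:3 9:3


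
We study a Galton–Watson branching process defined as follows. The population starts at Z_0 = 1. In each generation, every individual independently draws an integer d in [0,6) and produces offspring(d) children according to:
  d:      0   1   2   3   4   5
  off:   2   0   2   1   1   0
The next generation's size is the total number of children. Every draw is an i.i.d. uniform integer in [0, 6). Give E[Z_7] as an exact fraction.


1

Outcome values over d=0..5: [2, 0, 2, 1, 1, 0]
Σy = 6, Σy² = 10, M = 6
μ = 6/6 = 1,  σ² = 10/6 − (1)² = 2/3
E[Z_0] = 1
E[Z_1] = 1·E[Z_0] = 1
E[Z_2] = 1·E[Z_1] = 1
E[Z_3] = 1·E[Z_2] = 1
E[Z_4] = 1·E[Z_3] = 1
E[Z_5] = 1·E[Z_4] = 1
E[Z_6] = 1·E[Z_5] = 1
E[Z_7] = 1·E[Z_6] = 1


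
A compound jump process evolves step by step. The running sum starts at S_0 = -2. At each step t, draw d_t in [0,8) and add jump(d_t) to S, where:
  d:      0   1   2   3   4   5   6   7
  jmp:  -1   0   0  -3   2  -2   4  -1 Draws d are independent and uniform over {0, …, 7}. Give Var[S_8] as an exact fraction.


279/8

Outcome values over d=0..7: [-1, 0, 0, -3, 2, -2, 4, -1]
Σy = -1, Σy² = 35, M = 8
μ = -1/8 = -1/8,  σ² = 35/8 − (-1/8)² = 279/64
Independent increments: Var[S_8] = 8·σ² = 8·(279/64) = 279/8


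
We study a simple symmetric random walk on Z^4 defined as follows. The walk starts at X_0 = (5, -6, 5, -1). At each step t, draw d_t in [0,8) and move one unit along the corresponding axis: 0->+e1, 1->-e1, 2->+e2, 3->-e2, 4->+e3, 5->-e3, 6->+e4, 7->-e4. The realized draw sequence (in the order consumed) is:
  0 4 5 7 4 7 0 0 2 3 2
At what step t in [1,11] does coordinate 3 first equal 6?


2

t=0: X=(5, -6, 5, -1), d=0 → +e1, X_1=(6, -6, 5, -1)
t=1: X=(6, -6, 5, -1), d=4 → +e3, X_2=(6, -6, 6, -1)
t=2: X=(6, -6, 6, -1), d=5 → -e3, X_3=(6, -6, 5, -1)
t=3: X=(6, -6, 5, -1), d=7 → -e4, X_4=(6, -6, 5, -2)
t=4: X=(6, -6, 5, -2), d=4 → +e3, X_5=(6, -6, 6, -2)
t=5: X=(6, -6, 6, -2), d=7 → -e4, X_6=(6, -6, 6, -3)
t=6: X=(6, -6, 6, -3), d=0 → +e1, X_7=(7, -6, 6, -3)
t=7: X=(7, -6, 6, -3), d=0 → +e1, X_8=(8, -6, 6, -3)
t=8: X=(8, -6, 6, -3), d=2 → +e2, X_9=(8, -5, 6, -3)
t=9: X=(8, -5, 6, -3), d=3 → -e2, X_10=(8, -6, 6, -3)
t=10: X=(8, -6, 6, -3), d=2 → +e2, X_11=(8, -5, 6, -3)


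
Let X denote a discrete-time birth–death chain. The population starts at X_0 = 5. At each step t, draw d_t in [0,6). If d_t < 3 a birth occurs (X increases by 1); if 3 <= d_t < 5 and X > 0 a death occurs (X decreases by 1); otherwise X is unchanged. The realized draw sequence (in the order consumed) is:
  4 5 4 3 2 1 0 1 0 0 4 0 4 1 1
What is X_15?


t=0: X=5, d=4 → death, X_1=4
t=1: X=4, d=5 → hold, X_2=4
t=2: X=4, d=4 → death, X_3=3
t=3: X=3, d=3 → death, X_4=2
t=4: X=2, d=2 → birth, X_5=3
t=5: X=3, d=1 → birth, X_6=4
t=6: X=4, d=0 → birth, X_7=5
t=7: X=5, d=1 → birth, X_8=6
t=8: X=6, d=0 → birth, X_9=7
t=9: X=7, d=0 → birth, X_10=8
t=10: X=8, d=4 → death, X_11=7
t=11: X=7, d=0 → birth, X_12=8
t=12: X=8, d=4 → death, X_13=7
t=13: X=7, d=1 → birth, X_14=8
t=14: X=8, d=1 → birth, X_15=9

9


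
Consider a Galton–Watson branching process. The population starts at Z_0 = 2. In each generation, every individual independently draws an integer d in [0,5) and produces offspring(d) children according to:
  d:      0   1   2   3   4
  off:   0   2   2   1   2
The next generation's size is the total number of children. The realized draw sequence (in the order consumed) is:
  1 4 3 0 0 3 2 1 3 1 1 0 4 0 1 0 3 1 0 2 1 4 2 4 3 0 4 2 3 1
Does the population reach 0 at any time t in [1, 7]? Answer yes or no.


gen 0: Z_0=2, draws=[1, 4], offspring=[2, 2], Z_1=4
gen 1: Z_1=4, draws=[3, 0, 0, 3], offspring=[1, 0, 0, 1], Z_2=2
gen 2: Z_2=2, draws=[2, 1], offspring=[2, 2], Z_3=4
gen 3: Z_3=4, draws=[3, 1, 1, 0], offspring=[1, 2, 2, 0], Z_4=5
gen 4: Z_4=5, draws=[4, 0, 1, 0, 3], offspring=[2, 0, 2, 0, 1], Z_5=5
gen 5: Z_5=5, draws=[1, 0, 2, 1, 4], offspring=[2, 0, 2, 2, 2], Z_6=8
gen 6: Z_6=8, draws=[2, 4, 3, 0, 4, 2, 3, 1], offspring=[2, 2, 1, 0, 2, 2, 1, 2], Z_7=12

no


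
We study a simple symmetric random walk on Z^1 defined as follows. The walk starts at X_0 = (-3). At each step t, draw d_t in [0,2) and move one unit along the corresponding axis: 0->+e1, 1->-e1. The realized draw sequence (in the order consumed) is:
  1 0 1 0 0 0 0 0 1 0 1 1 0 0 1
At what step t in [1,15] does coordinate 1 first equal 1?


8

t=0: X=(-3), d=1 → -e1, X_1=(-4)
t=1: X=(-4), d=0 → +e1, X_2=(-3)
t=2: X=(-3), d=1 → -e1, X_3=(-4)
t=3: X=(-4), d=0 → +e1, X_4=(-3)
t=4: X=(-3), d=0 → +e1, X_5=(-2)
t=5: X=(-2), d=0 → +e1, X_6=(-1)
t=6: X=(-1), d=0 → +e1, X_7=(0)
t=7: X=(0), d=0 → +e1, X_8=(1)
t=8: X=(1), d=1 → -e1, X_9=(0)
t=9: X=(0), d=0 → +e1, X_10=(1)
t=10: X=(1), d=1 → -e1, X_11=(0)
t=11: X=(0), d=1 → -e1, X_12=(-1)
t=12: X=(-1), d=0 → +e1, X_13=(0)
t=13: X=(0), d=0 → +e1, X_14=(1)
t=14: X=(1), d=1 → -e1, X_15=(0)


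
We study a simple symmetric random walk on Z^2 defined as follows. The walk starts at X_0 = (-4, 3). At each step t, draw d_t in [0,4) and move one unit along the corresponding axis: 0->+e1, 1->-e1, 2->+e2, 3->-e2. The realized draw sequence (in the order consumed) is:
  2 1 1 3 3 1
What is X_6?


t=0: X=(-4, 3), d=2 → +e2, X_1=(-4, 4)
t=1: X=(-4, 4), d=1 → -e1, X_2=(-5, 4)
t=2: X=(-5, 4), d=1 → -e1, X_3=(-6, 4)
t=3: X=(-6, 4), d=3 → -e2, X_4=(-6, 3)
t=4: X=(-6, 3), d=3 → -e2, X_5=(-6, 2)
t=5: X=(-6, 2), d=1 → -e1, X_6=(-7, 2)

(-7, 2)


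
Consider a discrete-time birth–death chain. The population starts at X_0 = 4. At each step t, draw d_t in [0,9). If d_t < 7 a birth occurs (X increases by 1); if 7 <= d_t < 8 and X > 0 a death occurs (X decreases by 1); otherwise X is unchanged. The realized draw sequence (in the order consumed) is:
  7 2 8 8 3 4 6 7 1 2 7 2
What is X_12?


8

t=0: X=4, d=7 → death, X_1=3
t=1: X=3, d=2 → birth, X_2=4
t=2: X=4, d=8 → hold, X_3=4
t=3: X=4, d=8 → hold, X_4=4
t=4: X=4, d=3 → birth, X_5=5
t=5: X=5, d=4 → birth, X_6=6
t=6: X=6, d=6 → birth, X_7=7
t=7: X=7, d=7 → death, X_8=6
t=8: X=6, d=1 → birth, X_9=7
t=9: X=7, d=2 → birth, X_10=8
t=10: X=8, d=7 → death, X_11=7
t=11: X=7, d=2 → birth, X_12=8


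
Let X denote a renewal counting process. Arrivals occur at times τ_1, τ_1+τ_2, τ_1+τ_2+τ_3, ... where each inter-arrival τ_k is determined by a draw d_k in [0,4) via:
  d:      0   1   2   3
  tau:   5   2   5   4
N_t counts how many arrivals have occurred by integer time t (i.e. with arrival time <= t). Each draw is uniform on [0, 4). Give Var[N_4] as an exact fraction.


Inter-arrival values over d=0..3: [5, 2, 5, 4]
Each d has probability 1/4, so the pmf of τ is: f(2) = 1/4, f(4) = 1/4, f(5) = 1/2
Let p_n(j) = P(N_n = j), with p_0 = [1]. Condition on τ_1: p_n(0) = P(τ > n), and for j >= 1, p_n(j) = Σ_{k<=n} f(k)·p_{n−k}(j−1)
p_1 = [1]  (j = 0)
p_2 = [3/4, 1/4]  (j = 0..1)
p_3 = [3/4, 1/4]  (j = 0..1)
p_4 = [1/2, 7/16, 1/16]  (j = 0..2)
E[N_4] = Σ j·p_4(j) = 9/16;  E[N_4²] = Σ j²·p_4(j) = 11/16
Var[N_4] = 11/16 − (9/16)² = 95/256

95/256


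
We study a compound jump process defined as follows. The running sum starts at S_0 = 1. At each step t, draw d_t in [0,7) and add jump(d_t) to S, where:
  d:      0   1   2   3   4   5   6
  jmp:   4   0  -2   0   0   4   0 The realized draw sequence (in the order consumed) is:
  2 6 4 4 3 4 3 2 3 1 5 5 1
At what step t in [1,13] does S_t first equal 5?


t=0: S=1, d=2, jump=-2, S_1=-1
t=1: S=-1, d=6, jump=0, S_2=-1
t=2: S=-1, d=4, jump=0, S_3=-1
t=3: S=-1, d=4, jump=0, S_4=-1
t=4: S=-1, d=3, jump=0, S_5=-1
t=5: S=-1, d=4, jump=0, S_6=-1
t=6: S=-1, d=3, jump=0, S_7=-1
t=7: S=-1, d=2, jump=-2, S_8=-3
t=8: S=-3, d=3, jump=0, S_9=-3
t=9: S=-3, d=1, jump=0, S_10=-3
t=10: S=-3, d=5, jump=4, S_11=1
t=11: S=1, d=5, jump=4, S_12=5
t=12: S=5, d=1, jump=0, S_13=5

12


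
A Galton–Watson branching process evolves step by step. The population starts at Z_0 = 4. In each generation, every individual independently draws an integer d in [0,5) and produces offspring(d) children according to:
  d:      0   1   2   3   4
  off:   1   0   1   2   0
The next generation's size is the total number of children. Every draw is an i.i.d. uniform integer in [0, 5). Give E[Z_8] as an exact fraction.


262144/390625

Outcome values over d=0..4: [1, 0, 1, 2, 0]
Σy = 4, Σy² = 6, M = 5
μ = 4/5 = 4/5,  σ² = 6/5 − (4/5)² = 14/25
E[Z_0] = 4
E[Z_1] = 4/5·E[Z_0] = 16/5
E[Z_2] = 4/5·E[Z_1] = 64/25
E[Z_3] = 4/5·E[Z_2] = 256/125
E[Z_4] = 4/5·E[Z_3] = 1024/625
E[Z_5] = 4/5·E[Z_4] = 4096/3125
E[Z_6] = 4/5·E[Z_5] = 16384/15625
E[Z_7] = 4/5·E[Z_6] = 65536/78125
E[Z_8] = 4/5·E[Z_7] = 262144/390625


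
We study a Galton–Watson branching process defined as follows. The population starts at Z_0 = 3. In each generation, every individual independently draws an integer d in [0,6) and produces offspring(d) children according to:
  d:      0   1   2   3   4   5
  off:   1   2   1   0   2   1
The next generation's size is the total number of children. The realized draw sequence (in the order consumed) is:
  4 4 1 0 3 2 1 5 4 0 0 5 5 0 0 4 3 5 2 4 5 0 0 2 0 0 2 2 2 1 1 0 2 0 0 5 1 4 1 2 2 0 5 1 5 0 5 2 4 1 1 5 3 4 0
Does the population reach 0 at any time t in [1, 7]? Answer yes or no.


no

gen 0: Z_0=3, draws=[4, 4, 1], offspring=[2, 2, 2], Z_1=6
gen 1: Z_1=6, draws=[0, 3, 2, 1, 5, 4], offspring=[1, 0, 1, 2, 1, 2], Z_2=7
gen 2: Z_2=7, draws=[0, 0, 5, 5, 0, 0, 4], offspring=[1, 1, 1, 1, 1, 1, 2], Z_3=8
gen 3: Z_3=8, draws=[3, 5, 2, 4, 5, 0, 0, 2], offspring=[0, 1, 1, 2, 1, 1, 1, 1], Z_4=8
gen 4: Z_4=8, draws=[0, 0, 2, 2, 2, 1, 1, 0], offspring=[1, 1, 1, 1, 1, 2, 2, 1], Z_5=10
gen 5: Z_5=10, draws=[2, 0, 0, 5, 1, 4, 1, 2, 2, 0], offspring=[1, 1, 1, 1, 2, 2, 2, 1, 1, 1], Z_6=13
gen 6: Z_6=13, draws=[5, 1, 5, 0, 5, 2, 4, 1, 1, 5, 3, 4, 0], offspring=[1, 2, 1, 1, 1, 1, 2, 2, 2, 1, 0, 2, 1], Z_7=17


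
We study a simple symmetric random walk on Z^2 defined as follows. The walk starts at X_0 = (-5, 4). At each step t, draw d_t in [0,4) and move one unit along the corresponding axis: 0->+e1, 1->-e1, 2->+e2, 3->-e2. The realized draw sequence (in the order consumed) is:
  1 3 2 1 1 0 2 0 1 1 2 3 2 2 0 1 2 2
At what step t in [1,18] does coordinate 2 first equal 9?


t=0: X=(-5, 4), d=1 → -e1, X_1=(-6, 4)
t=1: X=(-6, 4), d=3 → -e2, X_2=(-6, 3)
t=2: X=(-6, 3), d=2 → +e2, X_3=(-6, 4)
t=3: X=(-6, 4), d=1 → -e1, X_4=(-7, 4)
t=4: X=(-7, 4), d=1 → -e1, X_5=(-8, 4)
t=5: X=(-8, 4), d=0 → +e1, X_6=(-7, 4)
t=6: X=(-7, 4), d=2 → +e2, X_7=(-7, 5)
t=7: X=(-7, 5), d=0 → +e1, X_8=(-6, 5)
t=8: X=(-6, 5), d=1 → -e1, X_9=(-7, 5)
t=9: X=(-7, 5), d=1 → -e1, X_10=(-8, 5)
t=10: X=(-8, 5), d=2 → +e2, X_11=(-8, 6)
t=11: X=(-8, 6), d=3 → -e2, X_12=(-8, 5)
t=12: X=(-8, 5), d=2 → +e2, X_13=(-8, 6)
t=13: X=(-8, 6), d=2 → +e2, X_14=(-8, 7)
t=14: X=(-8, 7), d=0 → +e1, X_15=(-7, 7)
t=15: X=(-7, 7), d=1 → -e1, X_16=(-8, 7)
t=16: X=(-8, 7), d=2 → +e2, X_17=(-8, 8)
t=17: X=(-8, 8), d=2 → +e2, X_18=(-8, 9)

18


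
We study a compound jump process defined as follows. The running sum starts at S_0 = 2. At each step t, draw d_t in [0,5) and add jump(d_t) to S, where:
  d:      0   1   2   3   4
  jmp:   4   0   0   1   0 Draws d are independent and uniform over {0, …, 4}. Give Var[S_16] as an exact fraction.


192/5

Outcome values over d=0..4: [4, 0, 0, 1, 0]
Σy = 5, Σy² = 17, M = 5
μ = 5/5 = 1,  σ² = 17/5 − (1)² = 12/5
Independent increments: Var[S_16] = 16·σ² = 16·(12/5) = 192/5


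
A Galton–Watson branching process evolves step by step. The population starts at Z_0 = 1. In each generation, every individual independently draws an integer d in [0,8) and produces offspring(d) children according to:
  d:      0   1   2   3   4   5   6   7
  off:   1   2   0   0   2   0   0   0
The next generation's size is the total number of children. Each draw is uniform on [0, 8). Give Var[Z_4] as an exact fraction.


6797375/16777216

Outcome values over d=0..7: [1, 2, 0, 0, 2, 0, 0, 0]
Σy = 5, Σy² = 9, M = 8
μ = 5/8 = 5/8,  σ² = 9/8 − (5/8)² = 47/64
V_0 = 0, E_0 = 1
V_1 = 47/64·E_0 + (5/8)²·V_0 = 47/64;  E_1 = 5/8
V_2 = 47/64·E_1 + (5/8)²·V_1 = 3055/4096;  E_2 = 25/64
V_3 = 47/64·E_2 + (5/8)²·V_2 = 151575/262144;  E_3 = 125/512
V_4 = 47/64·E_3 + (5/8)²·V_3 = 6797375/16777216;  E_4 = 625/4096


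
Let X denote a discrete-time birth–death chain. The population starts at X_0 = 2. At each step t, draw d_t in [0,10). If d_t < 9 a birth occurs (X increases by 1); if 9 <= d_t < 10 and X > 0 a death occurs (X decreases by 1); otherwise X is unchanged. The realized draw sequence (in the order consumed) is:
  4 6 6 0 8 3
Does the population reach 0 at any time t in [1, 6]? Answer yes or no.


no

t=0: X=2, d=4 → birth, X_1=3
t=1: X=3, d=6 → birth, X_2=4
t=2: X=4, d=6 → birth, X_3=5
t=3: X=5, d=0 → birth, X_4=6
t=4: X=6, d=8 → birth, X_5=7
t=5: X=7, d=3 → birth, X_6=8


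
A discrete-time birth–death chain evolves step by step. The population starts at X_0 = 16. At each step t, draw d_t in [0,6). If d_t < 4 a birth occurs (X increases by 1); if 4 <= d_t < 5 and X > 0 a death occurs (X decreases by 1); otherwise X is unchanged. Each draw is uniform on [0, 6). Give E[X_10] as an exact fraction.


X can drop by at most 1 per step and X_0 = 16 > T = 10, so X_t >= 16 − t >= 6 > 0 for every t <= 10: the floor at 0 (the 'and X > 0' condition) never binds. Hence X_10 = X_0 + Σ_{t<10} Y_t with i.i.d. increments Y_t = y(d_t) ∈ {+1, −1, 0}.
Outcome values over d=0..5: [1, 1, 1, 1, -1, 0]
Σy = 3, Σy² = 5, M = 6
μ = 3/6 = 1/2,  σ² = 5/6 − (1/2)² = 7/12
E[X_10] = 16 + 10·(1/2) = 21

21


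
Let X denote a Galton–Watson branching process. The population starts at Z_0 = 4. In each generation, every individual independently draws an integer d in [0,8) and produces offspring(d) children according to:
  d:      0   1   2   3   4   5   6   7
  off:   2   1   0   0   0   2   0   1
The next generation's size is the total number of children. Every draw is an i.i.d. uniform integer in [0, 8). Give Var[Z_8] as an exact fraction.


1418761575/1073741824

Outcome values over d=0..7: [2, 1, 0, 0, 0, 2, 0, 1]
Σy = 6, Σy² = 10, M = 8
μ = 6/8 = 3/4,  σ² = 10/8 − (3/4)² = 11/16
V_0 = 0, E_0 = 4
V_1 = 11/16·E_0 + (3/4)²·V_0 = 11/4;  E_1 = 3
V_2 = 11/16·E_1 + (3/4)²·V_1 = 231/64;  E_2 = 9/4
V_3 = 11/16·E_2 + (3/4)²·V_2 = 3663/1024;  E_3 = 27/16
V_4 = 11/16·E_3 + (3/4)²·V_3 = 51975/16384;  E_4 = 81/64
V_5 = 11/16·E_4 + (3/4)²·V_4 = 695871/262144;  E_5 = 243/256
V_6 = 11/16·E_5 + (3/4)²·V_5 = 8999991/4194304;  E_6 = 729/1024
V_7 = 11/16·E_6 + (3/4)²·V_6 = 113845743/67108864;  E_7 = 2187/4096
V_8 = 11/16·E_7 + (3/4)²·V_7 = 1418761575/1073741824;  E_8 = 6561/16384


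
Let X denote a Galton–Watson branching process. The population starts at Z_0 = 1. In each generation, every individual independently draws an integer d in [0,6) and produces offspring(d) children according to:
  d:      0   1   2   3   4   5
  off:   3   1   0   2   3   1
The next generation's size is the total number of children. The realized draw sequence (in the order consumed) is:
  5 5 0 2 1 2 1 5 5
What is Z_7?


gen 0: Z_0=1, draws=[5], offspring=[1], Z_1=1
gen 1: Z_1=1, draws=[5], offspring=[1], Z_2=1
gen 2: Z_2=1, draws=[0], offspring=[3], Z_3=3
gen 3: Z_3=3, draws=[2, 1, 2], offspring=[0, 1, 0], Z_4=1
gen 4: Z_4=1, draws=[1], offspring=[1], Z_5=1
gen 5: Z_5=1, draws=[5], offspring=[1], Z_6=1
gen 6: Z_6=1, draws=[5], offspring=[1], Z_7=1

1


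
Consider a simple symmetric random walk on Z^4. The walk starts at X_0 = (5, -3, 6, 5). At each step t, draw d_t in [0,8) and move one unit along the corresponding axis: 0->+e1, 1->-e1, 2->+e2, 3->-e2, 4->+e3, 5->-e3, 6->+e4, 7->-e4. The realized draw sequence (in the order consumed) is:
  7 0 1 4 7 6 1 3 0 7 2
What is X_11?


(5, -3, 7, 3)

t=0: X=(5, -3, 6, 5), d=7 → -e4, X_1=(5, -3, 6, 4)
t=1: X=(5, -3, 6, 4), d=0 → +e1, X_2=(6, -3, 6, 4)
t=2: X=(6, -3, 6, 4), d=1 → -e1, X_3=(5, -3, 6, 4)
t=3: X=(5, -3, 6, 4), d=4 → +e3, X_4=(5, -3, 7, 4)
t=4: X=(5, -3, 7, 4), d=7 → -e4, X_5=(5, -3, 7, 3)
t=5: X=(5, -3, 7, 3), d=6 → +e4, X_6=(5, -3, 7, 4)
t=6: X=(5, -3, 7, 4), d=1 → -e1, X_7=(4, -3, 7, 4)
t=7: X=(4, -3, 7, 4), d=3 → -e2, X_8=(4, -4, 7, 4)
t=8: X=(4, -4, 7, 4), d=0 → +e1, X_9=(5, -4, 7, 4)
t=9: X=(5, -4, 7, 4), d=7 → -e4, X_10=(5, -4, 7, 3)
t=10: X=(5, -4, 7, 3), d=2 → +e2, X_11=(5, -3, 7, 3)


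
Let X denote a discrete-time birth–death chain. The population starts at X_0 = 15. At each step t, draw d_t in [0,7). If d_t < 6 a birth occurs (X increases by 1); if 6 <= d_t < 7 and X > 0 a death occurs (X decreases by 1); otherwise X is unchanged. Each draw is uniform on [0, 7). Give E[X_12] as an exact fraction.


X can drop by at most 1 per step and X_0 = 15 > T = 12, so X_t >= 15 − t >= 3 > 0 for every t <= 12: the floor at 0 (the 'and X > 0' condition) never binds. Hence X_12 = X_0 + Σ_{t<12} Y_t with i.i.d. increments Y_t = y(d_t) ∈ {+1, −1, 0}.
Outcome values over d=0..6: [1, 1, 1, 1, 1, 1, -1]
Σy = 5, Σy² = 7, M = 7
μ = 5/7 = 5/7,  σ² = 7/7 − (5/7)² = 24/49
E[X_12] = 15 + 12·(5/7) = 165/7

165/7


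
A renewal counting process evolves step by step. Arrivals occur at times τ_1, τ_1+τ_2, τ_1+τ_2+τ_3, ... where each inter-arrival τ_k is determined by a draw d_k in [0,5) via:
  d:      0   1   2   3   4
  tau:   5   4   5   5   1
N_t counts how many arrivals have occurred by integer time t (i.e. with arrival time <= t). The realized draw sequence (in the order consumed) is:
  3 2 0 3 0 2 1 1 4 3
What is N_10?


2

draw d_1=3: τ_1=5, arrival time A_1=5
draw d_2=2: τ_2=5, arrival time A_2=10
draw d_3=0: τ_3=5, arrival time A_3=15
draw d_4=3: τ_4=5, arrival time A_4=20
draw d_5=0: τ_5=5, arrival time A_5=25
draw d_6=2: τ_6=5, arrival time A_6=30
draw d_7=1: τ_7=4, arrival time A_7=34
draw d_8=1: τ_8=4, arrival time A_8=38
draw d_9=4: τ_9=1, arrival time A_9=39
draw d_10=3: τ_10=5, arrival time A_10=44
N_t over t=0..10: 0:0 1:0 2:0 3:0 4:0 5:1 6:1 7:1 8:1 9:1 10:2


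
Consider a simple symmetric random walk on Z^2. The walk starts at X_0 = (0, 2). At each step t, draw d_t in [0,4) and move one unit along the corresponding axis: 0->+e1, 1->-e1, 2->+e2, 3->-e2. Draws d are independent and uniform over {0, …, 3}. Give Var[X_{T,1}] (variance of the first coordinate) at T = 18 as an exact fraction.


Outcome values over d=0..3: [1, -1, 0, 0]
Σy = 0, Σy² = 2, M = 4
μ = 0/4 = 0,  σ² = 2/4 − (0)² = 1/2
Independent increments: Var[X_18] = 18·σ² = 18·(1/2) = 9

9


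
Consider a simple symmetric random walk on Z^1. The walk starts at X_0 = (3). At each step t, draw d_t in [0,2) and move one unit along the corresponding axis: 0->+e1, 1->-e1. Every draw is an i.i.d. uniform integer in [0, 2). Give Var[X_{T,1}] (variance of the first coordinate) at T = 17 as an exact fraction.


17

Outcome values over d=0..1: [1, -1]
Σy = 0, Σy² = 2, M = 2
μ = 0/2 = 0,  σ² = 2/2 − (0)² = 1
Independent increments: Var[X_17] = 17·σ² = 17·(1) = 17


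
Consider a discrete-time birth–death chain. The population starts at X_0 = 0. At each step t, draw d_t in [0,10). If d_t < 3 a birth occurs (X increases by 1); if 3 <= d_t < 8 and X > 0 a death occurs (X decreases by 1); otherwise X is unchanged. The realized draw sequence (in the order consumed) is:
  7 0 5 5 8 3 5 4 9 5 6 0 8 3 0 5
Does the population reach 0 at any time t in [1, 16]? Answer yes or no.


t=0: X=0, d=7 → hold, X_1=0
t=1: X=0, d=0 → birth, X_2=1
t=2: X=1, d=5 → death, X_3=0
t=3: X=0, d=5 → hold, X_4=0
t=4: X=0, d=8 → hold, X_5=0
t=5: X=0, d=3 → hold, X_6=0
t=6: X=0, d=5 → hold, X_7=0
t=7: X=0, d=4 → hold, X_8=0
t=8: X=0, d=9 → hold, X_9=0
t=9: X=0, d=5 → hold, X_10=0
t=10: X=0, d=6 → hold, X_11=0
t=11: X=0, d=0 → birth, X_12=1
t=12: X=1, d=8 → hold, X_13=1
t=13: X=1, d=3 → death, X_14=0
t=14: X=0, d=0 → birth, X_15=1
t=15: X=1, d=5 → death, X_16=0

yes


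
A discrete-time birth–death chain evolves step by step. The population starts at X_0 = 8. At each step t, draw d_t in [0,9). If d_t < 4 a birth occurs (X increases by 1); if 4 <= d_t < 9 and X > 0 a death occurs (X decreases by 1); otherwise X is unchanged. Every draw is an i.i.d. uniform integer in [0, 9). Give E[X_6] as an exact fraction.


X can drop by at most 1 per step and X_0 = 8 > T = 6, so X_t >= 8 − t >= 2 > 0 for every t <= 6: the floor at 0 (the 'and X > 0' condition) never binds. Hence X_6 = X_0 + Σ_{t<6} Y_t with i.i.d. increments Y_t = y(d_t) ∈ {+1, −1, 0}.
Outcome values over d=0..8: [1, 1, 1, 1, -1, -1, -1, -1, -1]
Σy = -1, Σy² = 9, M = 9
μ = -1/9 = -1/9,  σ² = 9/9 − (-1/9)² = 80/81
E[X_6] = 8 + 6·(-1/9) = 22/3

22/3


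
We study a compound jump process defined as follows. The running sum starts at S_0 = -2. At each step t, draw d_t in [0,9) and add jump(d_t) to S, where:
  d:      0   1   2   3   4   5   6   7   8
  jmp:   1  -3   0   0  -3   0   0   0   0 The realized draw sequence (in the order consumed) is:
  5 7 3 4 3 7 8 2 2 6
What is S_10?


-5

t=0: S=-2, d=5, jump=0, S_1=-2
t=1: S=-2, d=7, jump=0, S_2=-2
t=2: S=-2, d=3, jump=0, S_3=-2
t=3: S=-2, d=4, jump=-3, S_4=-5
t=4: S=-5, d=3, jump=0, S_5=-5
t=5: S=-5, d=7, jump=0, S_6=-5
t=6: S=-5, d=8, jump=0, S_7=-5
t=7: S=-5, d=2, jump=0, S_8=-5
t=8: S=-5, d=2, jump=0, S_9=-5
t=9: S=-5, d=6, jump=0, S_10=-5


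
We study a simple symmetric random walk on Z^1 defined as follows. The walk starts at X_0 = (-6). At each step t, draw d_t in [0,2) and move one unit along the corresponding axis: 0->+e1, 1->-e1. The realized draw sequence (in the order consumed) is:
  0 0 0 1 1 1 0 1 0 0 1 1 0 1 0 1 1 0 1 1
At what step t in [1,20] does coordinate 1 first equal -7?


t=0: X=(-6), d=0 → +e1, X_1=(-5)
t=1: X=(-5), d=0 → +e1, X_2=(-4)
t=2: X=(-4), d=0 → +e1, X_3=(-3)
t=3: X=(-3), d=1 → -e1, X_4=(-4)
t=4: X=(-4), d=1 → -e1, X_5=(-5)
t=5: X=(-5), d=1 → -e1, X_6=(-6)
t=6: X=(-6), d=0 → +e1, X_7=(-5)
t=7: X=(-5), d=1 → -e1, X_8=(-6)
t=8: X=(-6), d=0 → +e1, X_9=(-5)
t=9: X=(-5), d=0 → +e1, X_10=(-4)
t=10: X=(-4), d=1 → -e1, X_11=(-5)
t=11: X=(-5), d=1 → -e1, X_12=(-6)
t=12: X=(-6), d=0 → +e1, X_13=(-5)
t=13: X=(-5), d=1 → -e1, X_14=(-6)
t=14: X=(-6), d=0 → +e1, X_15=(-5)
t=15: X=(-5), d=1 → -e1, X_16=(-6)
t=16: X=(-6), d=1 → -e1, X_17=(-7)
t=17: X=(-7), d=0 → +e1, X_18=(-6)
t=18: X=(-6), d=1 → -e1, X_19=(-7)
t=19: X=(-7), d=1 → -e1, X_20=(-8)

17


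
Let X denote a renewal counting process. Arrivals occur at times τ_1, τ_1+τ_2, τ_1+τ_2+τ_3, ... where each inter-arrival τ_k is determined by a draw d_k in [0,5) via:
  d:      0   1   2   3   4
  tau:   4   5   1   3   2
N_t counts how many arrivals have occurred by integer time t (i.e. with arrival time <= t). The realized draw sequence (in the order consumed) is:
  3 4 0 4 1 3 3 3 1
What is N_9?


draw d_1=3: τ_1=3, arrival time A_1=3
draw d_2=4: τ_2=2, arrival time A_2=5
draw d_3=0: τ_3=4, arrival time A_3=9
draw d_4=4: τ_4=2, arrival time A_4=11
draw d_5=1: τ_5=5, arrival time A_5=16
draw d_6=3: τ_6=3, arrival time A_6=19
draw d_7=3: τ_7=3, arrival time A_7=22
draw d_8=3: τ_8=3, arrival time A_8=25
draw d_9=1: τ_9=5, arrival time A_9=30
N_t over t=0..9: 0:0 1:0 2:0 3:1 4:1 5:2 6:2 7:2 8:2 9:3

3


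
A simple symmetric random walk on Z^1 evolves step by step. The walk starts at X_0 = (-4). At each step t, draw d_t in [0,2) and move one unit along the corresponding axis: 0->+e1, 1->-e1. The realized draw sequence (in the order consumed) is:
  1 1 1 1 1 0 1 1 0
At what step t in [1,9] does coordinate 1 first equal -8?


4

t=0: X=(-4), d=1 → -e1, X_1=(-5)
t=1: X=(-5), d=1 → -e1, X_2=(-6)
t=2: X=(-6), d=1 → -e1, X_3=(-7)
t=3: X=(-7), d=1 → -e1, X_4=(-8)
t=4: X=(-8), d=1 → -e1, X_5=(-9)
t=5: X=(-9), d=0 → +e1, X_6=(-8)
t=6: X=(-8), d=1 → -e1, X_7=(-9)
t=7: X=(-9), d=1 → -e1, X_8=(-10)
t=8: X=(-10), d=0 → +e1, X_9=(-9)


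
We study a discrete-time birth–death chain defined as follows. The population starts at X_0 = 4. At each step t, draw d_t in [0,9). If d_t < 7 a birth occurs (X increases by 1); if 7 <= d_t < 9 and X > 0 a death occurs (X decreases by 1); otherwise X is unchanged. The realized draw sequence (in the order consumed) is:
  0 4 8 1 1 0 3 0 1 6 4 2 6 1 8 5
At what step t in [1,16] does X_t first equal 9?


7

t=0: X=4, d=0 → birth, X_1=5
t=1: X=5, d=4 → birth, X_2=6
t=2: X=6, d=8 → death, X_3=5
t=3: X=5, d=1 → birth, X_4=6
t=4: X=6, d=1 → birth, X_5=7
t=5: X=7, d=0 → birth, X_6=8
t=6: X=8, d=3 → birth, X_7=9
t=7: X=9, d=0 → birth, X_8=10
t=8: X=10, d=1 → birth, X_9=11
t=9: X=11, d=6 → birth, X_10=12
t=10: X=12, d=4 → birth, X_11=13
t=11: X=13, d=2 → birth, X_12=14
t=12: X=14, d=6 → birth, X_13=15
t=13: X=15, d=1 → birth, X_14=16
t=14: X=16, d=8 → death, X_15=15
t=15: X=15, d=5 → birth, X_16=16


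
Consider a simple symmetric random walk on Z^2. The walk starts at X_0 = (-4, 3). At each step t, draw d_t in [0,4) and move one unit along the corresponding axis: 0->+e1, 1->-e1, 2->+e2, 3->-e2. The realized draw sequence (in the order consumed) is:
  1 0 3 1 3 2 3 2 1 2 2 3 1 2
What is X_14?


(-7, 4)

t=0: X=(-4, 3), d=1 → -e1, X_1=(-5, 3)
t=1: X=(-5, 3), d=0 → +e1, X_2=(-4, 3)
t=2: X=(-4, 3), d=3 → -e2, X_3=(-4, 2)
t=3: X=(-4, 2), d=1 → -e1, X_4=(-5, 2)
t=4: X=(-5, 2), d=3 → -e2, X_5=(-5, 1)
t=5: X=(-5, 1), d=2 → +e2, X_6=(-5, 2)
t=6: X=(-5, 2), d=3 → -e2, X_7=(-5, 1)
t=7: X=(-5, 1), d=2 → +e2, X_8=(-5, 2)
t=8: X=(-5, 2), d=1 → -e1, X_9=(-6, 2)
t=9: X=(-6, 2), d=2 → +e2, X_10=(-6, 3)
t=10: X=(-6, 3), d=2 → +e2, X_11=(-6, 4)
t=11: X=(-6, 4), d=3 → -e2, X_12=(-6, 3)
t=12: X=(-6, 3), d=1 → -e1, X_13=(-7, 3)
t=13: X=(-7, 3), d=2 → +e2, X_14=(-7, 4)
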